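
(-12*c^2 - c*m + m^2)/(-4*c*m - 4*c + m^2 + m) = (3*c + m)/(m + 1)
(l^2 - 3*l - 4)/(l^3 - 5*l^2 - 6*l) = (l - 4)/(l*(l - 6))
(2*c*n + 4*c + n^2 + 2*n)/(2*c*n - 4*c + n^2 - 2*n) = (n + 2)/(n - 2)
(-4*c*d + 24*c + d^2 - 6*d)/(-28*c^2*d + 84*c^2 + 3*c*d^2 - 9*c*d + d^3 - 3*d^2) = (d - 6)/(7*c*d - 21*c + d^2 - 3*d)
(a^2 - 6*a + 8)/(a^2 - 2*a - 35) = (-a^2 + 6*a - 8)/(-a^2 + 2*a + 35)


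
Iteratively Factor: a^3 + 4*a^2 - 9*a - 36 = (a + 3)*(a^2 + a - 12) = (a + 3)*(a + 4)*(a - 3)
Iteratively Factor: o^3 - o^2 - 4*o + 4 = (o - 1)*(o^2 - 4) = (o - 1)*(o + 2)*(o - 2)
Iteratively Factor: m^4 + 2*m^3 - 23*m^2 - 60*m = (m)*(m^3 + 2*m^2 - 23*m - 60) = m*(m - 5)*(m^2 + 7*m + 12) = m*(m - 5)*(m + 4)*(m + 3)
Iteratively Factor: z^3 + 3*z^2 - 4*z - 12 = (z + 3)*(z^2 - 4) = (z + 2)*(z + 3)*(z - 2)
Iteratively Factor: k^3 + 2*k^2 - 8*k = (k)*(k^2 + 2*k - 8) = k*(k - 2)*(k + 4)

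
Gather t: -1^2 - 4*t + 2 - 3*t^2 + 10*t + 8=-3*t^2 + 6*t + 9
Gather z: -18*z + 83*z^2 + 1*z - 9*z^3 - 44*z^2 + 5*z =-9*z^3 + 39*z^2 - 12*z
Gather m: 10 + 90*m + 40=90*m + 50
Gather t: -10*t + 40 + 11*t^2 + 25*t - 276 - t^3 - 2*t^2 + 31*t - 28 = -t^3 + 9*t^2 + 46*t - 264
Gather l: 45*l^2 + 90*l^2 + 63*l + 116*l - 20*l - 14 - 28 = 135*l^2 + 159*l - 42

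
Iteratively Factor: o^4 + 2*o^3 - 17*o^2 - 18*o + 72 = (o + 3)*(o^3 - o^2 - 14*o + 24) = (o - 3)*(o + 3)*(o^2 + 2*o - 8) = (o - 3)*(o + 3)*(o + 4)*(o - 2)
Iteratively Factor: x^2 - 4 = (x + 2)*(x - 2)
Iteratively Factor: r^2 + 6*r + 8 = (r + 4)*(r + 2)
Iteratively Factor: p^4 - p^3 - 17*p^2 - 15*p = (p + 1)*(p^3 - 2*p^2 - 15*p) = p*(p + 1)*(p^2 - 2*p - 15) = p*(p - 5)*(p + 1)*(p + 3)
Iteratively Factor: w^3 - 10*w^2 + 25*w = (w)*(w^2 - 10*w + 25) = w*(w - 5)*(w - 5)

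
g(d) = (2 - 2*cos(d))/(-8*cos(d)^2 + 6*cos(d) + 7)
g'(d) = (2 - 2*cos(d))*(-16*sin(d)*cos(d) + 6*sin(d))/(-8*cos(d)^2 + 6*cos(d) + 7)^2 + 2*sin(d)/(-8*cos(d)^2 + 6*cos(d) + 7) = 2*(8*cos(d)^2 - 16*cos(d) + 13)*sin(d)/(8*sin(d)^2 + 6*cos(d) - 1)^2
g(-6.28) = 0.00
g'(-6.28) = 0.00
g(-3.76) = -1.13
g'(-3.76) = 3.55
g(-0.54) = 0.05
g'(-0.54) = -0.14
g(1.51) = 0.26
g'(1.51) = 0.45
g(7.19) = 0.10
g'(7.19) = 0.17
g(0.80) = 0.08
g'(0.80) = 0.15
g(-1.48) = 0.24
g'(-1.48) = -0.41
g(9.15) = -0.63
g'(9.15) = 0.51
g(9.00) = -0.75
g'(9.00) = 1.08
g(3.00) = -0.59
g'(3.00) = 0.23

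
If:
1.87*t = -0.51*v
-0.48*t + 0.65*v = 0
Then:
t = 0.00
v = 0.00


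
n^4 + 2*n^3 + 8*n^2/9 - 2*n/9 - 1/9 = (n - 1/3)*(n + 1/3)*(n + 1)^2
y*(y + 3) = y^2 + 3*y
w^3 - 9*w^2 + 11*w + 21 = (w - 7)*(w - 3)*(w + 1)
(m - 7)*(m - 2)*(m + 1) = m^3 - 8*m^2 + 5*m + 14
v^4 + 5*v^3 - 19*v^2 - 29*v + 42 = (v - 3)*(v - 1)*(v + 2)*(v + 7)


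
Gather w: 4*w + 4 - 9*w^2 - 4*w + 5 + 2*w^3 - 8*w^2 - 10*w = 2*w^3 - 17*w^2 - 10*w + 9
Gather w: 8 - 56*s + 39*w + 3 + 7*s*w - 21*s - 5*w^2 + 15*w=-77*s - 5*w^2 + w*(7*s + 54) + 11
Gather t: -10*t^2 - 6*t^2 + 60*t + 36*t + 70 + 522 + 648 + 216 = -16*t^2 + 96*t + 1456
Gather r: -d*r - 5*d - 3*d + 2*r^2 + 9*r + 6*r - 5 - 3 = -8*d + 2*r^2 + r*(15 - d) - 8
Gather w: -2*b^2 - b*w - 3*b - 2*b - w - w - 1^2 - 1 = -2*b^2 - 5*b + w*(-b - 2) - 2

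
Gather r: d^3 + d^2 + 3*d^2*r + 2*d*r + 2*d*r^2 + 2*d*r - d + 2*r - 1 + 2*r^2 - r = d^3 + d^2 - d + r^2*(2*d + 2) + r*(3*d^2 + 4*d + 1) - 1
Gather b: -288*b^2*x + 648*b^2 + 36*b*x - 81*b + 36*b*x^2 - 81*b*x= b^2*(648 - 288*x) + b*(36*x^2 - 45*x - 81)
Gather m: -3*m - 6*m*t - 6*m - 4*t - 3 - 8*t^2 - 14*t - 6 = m*(-6*t - 9) - 8*t^2 - 18*t - 9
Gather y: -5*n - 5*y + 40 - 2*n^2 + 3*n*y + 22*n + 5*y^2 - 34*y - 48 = -2*n^2 + 17*n + 5*y^2 + y*(3*n - 39) - 8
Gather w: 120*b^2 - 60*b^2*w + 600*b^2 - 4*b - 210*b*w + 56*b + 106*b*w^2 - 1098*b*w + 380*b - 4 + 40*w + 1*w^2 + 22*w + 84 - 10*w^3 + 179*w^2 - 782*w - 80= 720*b^2 + 432*b - 10*w^3 + w^2*(106*b + 180) + w*(-60*b^2 - 1308*b - 720)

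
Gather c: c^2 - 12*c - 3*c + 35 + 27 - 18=c^2 - 15*c + 44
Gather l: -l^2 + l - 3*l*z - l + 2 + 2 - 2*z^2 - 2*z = -l^2 - 3*l*z - 2*z^2 - 2*z + 4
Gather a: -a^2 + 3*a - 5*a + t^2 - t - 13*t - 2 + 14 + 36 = -a^2 - 2*a + t^2 - 14*t + 48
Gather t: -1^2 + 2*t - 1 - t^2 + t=-t^2 + 3*t - 2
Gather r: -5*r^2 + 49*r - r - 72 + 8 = -5*r^2 + 48*r - 64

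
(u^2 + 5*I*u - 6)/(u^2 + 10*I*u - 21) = (u + 2*I)/(u + 7*I)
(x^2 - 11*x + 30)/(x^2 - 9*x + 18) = (x - 5)/(x - 3)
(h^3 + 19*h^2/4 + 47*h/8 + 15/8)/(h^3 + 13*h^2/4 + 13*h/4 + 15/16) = 2*(h + 3)/(2*h + 3)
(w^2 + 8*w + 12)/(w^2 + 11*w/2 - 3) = 2*(w + 2)/(2*w - 1)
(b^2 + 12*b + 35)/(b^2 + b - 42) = (b + 5)/(b - 6)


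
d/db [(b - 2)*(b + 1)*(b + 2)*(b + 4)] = 4*b^3 + 15*b^2 - 20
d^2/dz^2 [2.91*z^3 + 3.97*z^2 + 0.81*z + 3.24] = 17.46*z + 7.94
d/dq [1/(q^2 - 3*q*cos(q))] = (-3*q*sin(q) - 2*q + 3*cos(q))/(q^2*(q - 3*cos(q))^2)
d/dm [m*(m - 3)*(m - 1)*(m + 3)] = 4*m^3 - 3*m^2 - 18*m + 9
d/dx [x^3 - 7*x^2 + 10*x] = 3*x^2 - 14*x + 10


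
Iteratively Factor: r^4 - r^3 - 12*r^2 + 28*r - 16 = (r - 2)*(r^3 + r^2 - 10*r + 8) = (r - 2)*(r + 4)*(r^2 - 3*r + 2) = (r - 2)*(r - 1)*(r + 4)*(r - 2)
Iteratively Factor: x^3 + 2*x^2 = (x)*(x^2 + 2*x) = x^2*(x + 2)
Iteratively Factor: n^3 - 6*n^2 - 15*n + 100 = (n - 5)*(n^2 - n - 20) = (n - 5)*(n + 4)*(n - 5)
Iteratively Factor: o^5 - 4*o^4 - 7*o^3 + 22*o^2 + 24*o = (o)*(o^4 - 4*o^3 - 7*o^2 + 22*o + 24) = o*(o - 4)*(o^3 - 7*o - 6) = o*(o - 4)*(o - 3)*(o^2 + 3*o + 2) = o*(o - 4)*(o - 3)*(o + 1)*(o + 2)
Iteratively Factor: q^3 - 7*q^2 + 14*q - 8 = (q - 2)*(q^2 - 5*q + 4) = (q - 2)*(q - 1)*(q - 4)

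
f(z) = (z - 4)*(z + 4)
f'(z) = 2*z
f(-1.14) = -14.70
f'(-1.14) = -2.28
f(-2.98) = -7.12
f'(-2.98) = -5.96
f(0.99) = -15.02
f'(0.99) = 1.98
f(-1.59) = -13.47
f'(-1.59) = -3.18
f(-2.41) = -10.19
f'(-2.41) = -4.82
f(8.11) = 49.77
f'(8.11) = 16.22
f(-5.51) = 14.36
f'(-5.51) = -11.02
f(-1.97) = -12.12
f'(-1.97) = -3.94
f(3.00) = -7.00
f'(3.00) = 6.00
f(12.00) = 128.00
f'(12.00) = 24.00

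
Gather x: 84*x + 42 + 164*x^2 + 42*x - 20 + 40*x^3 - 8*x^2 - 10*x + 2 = 40*x^3 + 156*x^2 + 116*x + 24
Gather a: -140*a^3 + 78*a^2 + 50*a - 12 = -140*a^3 + 78*a^2 + 50*a - 12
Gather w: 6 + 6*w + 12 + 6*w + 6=12*w + 24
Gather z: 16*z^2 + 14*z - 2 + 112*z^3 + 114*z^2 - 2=112*z^3 + 130*z^2 + 14*z - 4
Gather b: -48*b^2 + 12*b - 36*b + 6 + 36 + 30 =-48*b^2 - 24*b + 72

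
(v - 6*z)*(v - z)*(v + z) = v^3 - 6*v^2*z - v*z^2 + 6*z^3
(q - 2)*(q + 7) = q^2 + 5*q - 14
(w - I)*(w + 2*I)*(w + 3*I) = w^3 + 4*I*w^2 - w + 6*I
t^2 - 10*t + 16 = (t - 8)*(t - 2)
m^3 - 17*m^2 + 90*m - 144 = (m - 8)*(m - 6)*(m - 3)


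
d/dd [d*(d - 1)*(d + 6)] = 3*d^2 + 10*d - 6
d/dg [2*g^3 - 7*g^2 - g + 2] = 6*g^2 - 14*g - 1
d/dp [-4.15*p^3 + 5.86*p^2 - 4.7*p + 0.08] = -12.45*p^2 + 11.72*p - 4.7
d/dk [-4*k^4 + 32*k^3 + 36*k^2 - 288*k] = -16*k^3 + 96*k^2 + 72*k - 288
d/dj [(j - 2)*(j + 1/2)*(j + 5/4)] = 3*j^2 - j/2 - 23/8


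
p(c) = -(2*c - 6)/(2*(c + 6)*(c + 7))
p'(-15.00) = 0.05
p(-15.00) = 0.25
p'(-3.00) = -0.38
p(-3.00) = 0.50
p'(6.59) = -0.00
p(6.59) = -0.02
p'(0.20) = -0.04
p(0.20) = 0.06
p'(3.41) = -0.01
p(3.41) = -0.00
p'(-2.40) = -0.22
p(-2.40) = 0.33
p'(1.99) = -0.02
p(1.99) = 0.01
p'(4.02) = -0.01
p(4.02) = -0.01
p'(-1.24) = -0.10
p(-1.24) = 0.15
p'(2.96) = -0.01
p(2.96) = 0.00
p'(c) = -1/((c + 6)*(c + 7)) + (2*c - 6)/(2*(c + 6)*(c + 7)^2) + (2*c - 6)/(2*(c + 6)^2*(c + 7))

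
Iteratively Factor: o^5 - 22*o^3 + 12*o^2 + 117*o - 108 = (o - 3)*(o^4 + 3*o^3 - 13*o^2 - 27*o + 36) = (o - 3)*(o - 1)*(o^3 + 4*o^2 - 9*o - 36) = (o - 3)*(o - 1)*(o + 3)*(o^2 + o - 12) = (o - 3)*(o - 1)*(o + 3)*(o + 4)*(o - 3)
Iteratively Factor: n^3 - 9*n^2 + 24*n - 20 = (n - 2)*(n^2 - 7*n + 10) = (n - 5)*(n - 2)*(n - 2)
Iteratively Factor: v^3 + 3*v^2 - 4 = (v + 2)*(v^2 + v - 2) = (v + 2)^2*(v - 1)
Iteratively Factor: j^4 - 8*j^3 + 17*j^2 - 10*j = (j - 5)*(j^3 - 3*j^2 + 2*j) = (j - 5)*(j - 2)*(j^2 - j) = (j - 5)*(j - 2)*(j - 1)*(j)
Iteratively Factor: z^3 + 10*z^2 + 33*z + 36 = (z + 4)*(z^2 + 6*z + 9) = (z + 3)*(z + 4)*(z + 3)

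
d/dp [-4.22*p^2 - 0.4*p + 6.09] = -8.44*p - 0.4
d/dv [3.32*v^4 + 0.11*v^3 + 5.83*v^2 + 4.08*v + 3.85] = 13.28*v^3 + 0.33*v^2 + 11.66*v + 4.08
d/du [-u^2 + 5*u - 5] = 5 - 2*u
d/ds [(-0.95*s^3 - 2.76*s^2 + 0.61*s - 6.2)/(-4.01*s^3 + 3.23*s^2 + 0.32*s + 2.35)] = (-1.77635683940025e-15*s^5 - 14.1361*s^4 + 4.2842*s^3 - 84.137*s^2 + 27.08*s + 3.4175)/(16.0801*s^6 - 25.9046*s^5 + 7.8665*s^4 - 16.7798*s^3 + 15.2834*s^2 + 1.504*s + 5.5225)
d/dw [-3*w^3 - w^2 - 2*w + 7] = -9*w^2 - 2*w - 2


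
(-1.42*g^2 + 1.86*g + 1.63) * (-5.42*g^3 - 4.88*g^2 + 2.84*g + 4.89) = 7.6964*g^5 - 3.1516*g^4 - 21.9442*g^3 - 9.6158*g^2 + 13.7246*g + 7.9707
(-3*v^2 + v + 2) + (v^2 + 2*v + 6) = -2*v^2 + 3*v + 8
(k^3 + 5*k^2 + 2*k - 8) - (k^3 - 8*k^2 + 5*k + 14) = 13*k^2 - 3*k - 22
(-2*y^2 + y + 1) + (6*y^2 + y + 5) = 4*y^2 + 2*y + 6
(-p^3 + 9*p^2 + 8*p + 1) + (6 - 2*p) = -p^3 + 9*p^2 + 6*p + 7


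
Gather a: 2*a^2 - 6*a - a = 2*a^2 - 7*a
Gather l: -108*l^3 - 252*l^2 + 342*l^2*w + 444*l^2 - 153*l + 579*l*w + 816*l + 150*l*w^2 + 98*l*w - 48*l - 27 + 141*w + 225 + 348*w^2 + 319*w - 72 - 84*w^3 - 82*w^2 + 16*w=-108*l^3 + l^2*(342*w + 192) + l*(150*w^2 + 677*w + 615) - 84*w^3 + 266*w^2 + 476*w + 126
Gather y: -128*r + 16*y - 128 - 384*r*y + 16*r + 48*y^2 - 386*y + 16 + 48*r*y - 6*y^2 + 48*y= -112*r + 42*y^2 + y*(-336*r - 322) - 112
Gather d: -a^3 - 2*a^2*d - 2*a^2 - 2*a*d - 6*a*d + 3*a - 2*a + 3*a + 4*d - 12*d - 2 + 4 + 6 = -a^3 - 2*a^2 + 4*a + d*(-2*a^2 - 8*a - 8) + 8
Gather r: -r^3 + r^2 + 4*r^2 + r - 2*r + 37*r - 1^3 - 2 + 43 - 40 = -r^3 + 5*r^2 + 36*r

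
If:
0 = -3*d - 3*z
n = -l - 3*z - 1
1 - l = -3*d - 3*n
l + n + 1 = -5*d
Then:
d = 0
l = -1/2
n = -1/2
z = 0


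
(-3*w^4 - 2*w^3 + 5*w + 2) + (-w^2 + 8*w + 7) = -3*w^4 - 2*w^3 - w^2 + 13*w + 9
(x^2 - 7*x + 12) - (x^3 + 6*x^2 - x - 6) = -x^3 - 5*x^2 - 6*x + 18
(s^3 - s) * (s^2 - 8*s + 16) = s^5 - 8*s^4 + 15*s^3 + 8*s^2 - 16*s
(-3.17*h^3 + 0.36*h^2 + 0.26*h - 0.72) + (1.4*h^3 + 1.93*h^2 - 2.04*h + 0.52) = -1.77*h^3 + 2.29*h^2 - 1.78*h - 0.2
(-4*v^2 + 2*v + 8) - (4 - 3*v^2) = -v^2 + 2*v + 4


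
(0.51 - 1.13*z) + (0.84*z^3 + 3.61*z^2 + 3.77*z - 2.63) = 0.84*z^3 + 3.61*z^2 + 2.64*z - 2.12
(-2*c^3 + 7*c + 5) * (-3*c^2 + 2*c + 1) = 6*c^5 - 4*c^4 - 23*c^3 - c^2 + 17*c + 5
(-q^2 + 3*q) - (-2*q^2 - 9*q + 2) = q^2 + 12*q - 2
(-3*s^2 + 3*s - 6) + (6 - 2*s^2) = -5*s^2 + 3*s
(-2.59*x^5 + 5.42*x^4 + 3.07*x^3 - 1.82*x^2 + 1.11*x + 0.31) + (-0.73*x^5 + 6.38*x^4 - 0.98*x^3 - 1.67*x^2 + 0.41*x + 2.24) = -3.32*x^5 + 11.8*x^4 + 2.09*x^3 - 3.49*x^2 + 1.52*x + 2.55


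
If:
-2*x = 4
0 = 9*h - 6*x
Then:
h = -4/3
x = -2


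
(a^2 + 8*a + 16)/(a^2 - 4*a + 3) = (a^2 + 8*a + 16)/(a^2 - 4*a + 3)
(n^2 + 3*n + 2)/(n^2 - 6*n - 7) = (n + 2)/(n - 7)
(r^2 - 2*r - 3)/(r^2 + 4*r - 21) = (r + 1)/(r + 7)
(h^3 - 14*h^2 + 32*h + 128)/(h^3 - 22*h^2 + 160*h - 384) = (h + 2)/(h - 6)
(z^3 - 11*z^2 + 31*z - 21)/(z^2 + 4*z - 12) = (z^3 - 11*z^2 + 31*z - 21)/(z^2 + 4*z - 12)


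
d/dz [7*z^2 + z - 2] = 14*z + 1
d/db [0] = 0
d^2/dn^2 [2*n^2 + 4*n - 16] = 4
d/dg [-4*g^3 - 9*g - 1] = -12*g^2 - 9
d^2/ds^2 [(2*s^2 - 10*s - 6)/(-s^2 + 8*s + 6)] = 12*(-s^3 - 3*s^2 + 6*s - 22)/(s^6 - 24*s^5 + 174*s^4 - 224*s^3 - 1044*s^2 - 864*s - 216)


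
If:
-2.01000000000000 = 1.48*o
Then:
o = -1.36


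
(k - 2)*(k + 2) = k^2 - 4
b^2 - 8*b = b*(b - 8)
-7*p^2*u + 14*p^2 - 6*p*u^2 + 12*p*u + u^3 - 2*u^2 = (-7*p + u)*(p + u)*(u - 2)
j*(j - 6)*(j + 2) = j^3 - 4*j^2 - 12*j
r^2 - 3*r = r*(r - 3)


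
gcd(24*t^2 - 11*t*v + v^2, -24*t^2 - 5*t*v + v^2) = 8*t - v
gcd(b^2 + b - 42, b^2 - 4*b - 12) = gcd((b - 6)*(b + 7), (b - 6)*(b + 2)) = b - 6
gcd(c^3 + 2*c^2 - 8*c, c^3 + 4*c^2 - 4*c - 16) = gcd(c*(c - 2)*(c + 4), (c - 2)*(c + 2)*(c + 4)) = c^2 + 2*c - 8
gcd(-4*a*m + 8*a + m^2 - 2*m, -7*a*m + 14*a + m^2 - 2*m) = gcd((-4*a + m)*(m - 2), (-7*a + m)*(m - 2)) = m - 2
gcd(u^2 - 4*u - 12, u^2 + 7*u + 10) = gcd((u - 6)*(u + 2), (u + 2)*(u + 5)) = u + 2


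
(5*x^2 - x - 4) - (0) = 5*x^2 - x - 4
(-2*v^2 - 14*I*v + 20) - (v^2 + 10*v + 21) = -3*v^2 - 10*v - 14*I*v - 1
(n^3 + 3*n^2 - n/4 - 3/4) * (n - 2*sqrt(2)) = n^4 - 2*sqrt(2)*n^3 + 3*n^3 - 6*sqrt(2)*n^2 - n^2/4 - 3*n/4 + sqrt(2)*n/2 + 3*sqrt(2)/2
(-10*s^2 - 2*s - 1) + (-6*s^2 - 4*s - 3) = -16*s^2 - 6*s - 4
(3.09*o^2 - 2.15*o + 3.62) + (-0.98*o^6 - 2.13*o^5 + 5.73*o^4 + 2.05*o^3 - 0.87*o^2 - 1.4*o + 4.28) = -0.98*o^6 - 2.13*o^5 + 5.73*o^4 + 2.05*o^3 + 2.22*o^2 - 3.55*o + 7.9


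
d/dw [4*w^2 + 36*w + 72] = 8*w + 36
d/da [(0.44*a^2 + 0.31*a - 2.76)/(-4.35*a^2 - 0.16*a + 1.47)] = (1.2781*a^2 - 22.7184*a + 0.0141)/(18.9225*a^4 + 1.392*a^3 - 12.7634*a^2 - 0.4704*a + 2.1609)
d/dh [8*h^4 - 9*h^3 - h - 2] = 32*h^3 - 27*h^2 - 1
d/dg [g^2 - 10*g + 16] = 2*g - 10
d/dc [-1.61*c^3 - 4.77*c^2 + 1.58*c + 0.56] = -4.83*c^2 - 9.54*c + 1.58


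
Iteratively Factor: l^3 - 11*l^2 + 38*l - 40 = (l - 5)*(l^2 - 6*l + 8) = (l - 5)*(l - 2)*(l - 4)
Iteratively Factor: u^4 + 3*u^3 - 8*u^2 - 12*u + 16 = (u - 1)*(u^3 + 4*u^2 - 4*u - 16) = (u - 1)*(u + 4)*(u^2 - 4) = (u - 1)*(u + 2)*(u + 4)*(u - 2)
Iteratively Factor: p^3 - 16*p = (p + 4)*(p^2 - 4*p) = p*(p + 4)*(p - 4)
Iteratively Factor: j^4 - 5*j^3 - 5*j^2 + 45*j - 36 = (j - 1)*(j^3 - 4*j^2 - 9*j + 36) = (j - 1)*(j + 3)*(j^2 - 7*j + 12) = (j - 3)*(j - 1)*(j + 3)*(j - 4)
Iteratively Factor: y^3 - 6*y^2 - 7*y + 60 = (y - 5)*(y^2 - y - 12) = (y - 5)*(y + 3)*(y - 4)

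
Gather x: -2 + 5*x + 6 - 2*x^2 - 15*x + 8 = -2*x^2 - 10*x + 12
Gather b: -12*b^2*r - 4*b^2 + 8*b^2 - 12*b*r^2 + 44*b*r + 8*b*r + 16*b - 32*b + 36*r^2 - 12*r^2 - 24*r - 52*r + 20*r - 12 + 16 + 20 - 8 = b^2*(4 - 12*r) + b*(-12*r^2 + 52*r - 16) + 24*r^2 - 56*r + 16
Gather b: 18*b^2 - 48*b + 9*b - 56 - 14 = 18*b^2 - 39*b - 70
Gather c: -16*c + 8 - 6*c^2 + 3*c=-6*c^2 - 13*c + 8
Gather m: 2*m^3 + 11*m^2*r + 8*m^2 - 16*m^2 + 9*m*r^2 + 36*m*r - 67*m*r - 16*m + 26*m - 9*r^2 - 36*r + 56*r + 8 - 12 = 2*m^3 + m^2*(11*r - 8) + m*(9*r^2 - 31*r + 10) - 9*r^2 + 20*r - 4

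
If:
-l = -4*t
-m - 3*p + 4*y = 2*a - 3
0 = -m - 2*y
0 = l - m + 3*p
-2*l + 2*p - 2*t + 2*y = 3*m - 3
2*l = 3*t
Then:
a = -3/10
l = 0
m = 9/10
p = 3/10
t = 0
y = -9/20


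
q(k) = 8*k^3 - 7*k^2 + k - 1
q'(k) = 24*k^2 - 14*k + 1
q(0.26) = -1.07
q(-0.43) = -3.36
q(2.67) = 104.04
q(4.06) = 423.06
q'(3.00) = 175.00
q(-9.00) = -6409.00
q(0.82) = -0.48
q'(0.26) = -1.02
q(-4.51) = -881.76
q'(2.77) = 146.37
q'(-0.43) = 11.46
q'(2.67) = 134.71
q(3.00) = 155.00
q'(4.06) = 339.77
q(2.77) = 118.09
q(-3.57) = -457.78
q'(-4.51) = 552.30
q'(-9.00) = 2071.00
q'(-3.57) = 356.86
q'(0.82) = 5.66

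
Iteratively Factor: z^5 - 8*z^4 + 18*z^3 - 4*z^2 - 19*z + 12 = (z - 1)*(z^4 - 7*z^3 + 11*z^2 + 7*z - 12) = (z - 4)*(z - 1)*(z^3 - 3*z^2 - z + 3) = (z - 4)*(z - 1)*(z + 1)*(z^2 - 4*z + 3) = (z - 4)*(z - 3)*(z - 1)*(z + 1)*(z - 1)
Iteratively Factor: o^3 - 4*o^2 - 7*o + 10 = (o + 2)*(o^2 - 6*o + 5) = (o - 5)*(o + 2)*(o - 1)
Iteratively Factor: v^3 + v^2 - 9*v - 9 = (v - 3)*(v^2 + 4*v + 3) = (v - 3)*(v + 3)*(v + 1)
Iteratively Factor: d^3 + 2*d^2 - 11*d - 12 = (d + 1)*(d^2 + d - 12) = (d + 1)*(d + 4)*(d - 3)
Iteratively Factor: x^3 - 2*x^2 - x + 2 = (x + 1)*(x^2 - 3*x + 2) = (x - 2)*(x + 1)*(x - 1)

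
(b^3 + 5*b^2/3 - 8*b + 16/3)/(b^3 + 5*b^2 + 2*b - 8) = (b - 4/3)/(b + 2)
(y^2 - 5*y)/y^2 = (y - 5)/y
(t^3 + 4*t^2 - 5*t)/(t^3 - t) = (t + 5)/(t + 1)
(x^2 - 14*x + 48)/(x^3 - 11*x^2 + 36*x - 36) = (x - 8)/(x^2 - 5*x + 6)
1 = 1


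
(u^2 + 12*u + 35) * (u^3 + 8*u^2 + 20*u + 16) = u^5 + 20*u^4 + 151*u^3 + 536*u^2 + 892*u + 560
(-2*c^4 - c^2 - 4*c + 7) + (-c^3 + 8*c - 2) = -2*c^4 - c^3 - c^2 + 4*c + 5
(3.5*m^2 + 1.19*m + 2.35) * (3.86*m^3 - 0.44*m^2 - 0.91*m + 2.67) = 13.51*m^5 + 3.0534*m^4 + 5.3624*m^3 + 7.2281*m^2 + 1.0388*m + 6.2745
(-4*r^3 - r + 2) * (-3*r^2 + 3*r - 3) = 12*r^5 - 12*r^4 + 15*r^3 - 9*r^2 + 9*r - 6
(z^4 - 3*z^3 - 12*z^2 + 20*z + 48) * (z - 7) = z^5 - 10*z^4 + 9*z^3 + 104*z^2 - 92*z - 336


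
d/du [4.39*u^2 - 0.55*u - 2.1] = 8.78*u - 0.55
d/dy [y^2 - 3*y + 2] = 2*y - 3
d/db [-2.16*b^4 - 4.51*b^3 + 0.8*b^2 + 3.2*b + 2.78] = -8.64*b^3 - 13.53*b^2 + 1.6*b + 3.2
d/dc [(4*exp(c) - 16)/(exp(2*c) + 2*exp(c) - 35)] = 4*(-2*(exp(c) - 4)*(exp(c) + 1) + exp(2*c) + 2*exp(c) - 35)*exp(c)/(exp(2*c) + 2*exp(c) - 35)^2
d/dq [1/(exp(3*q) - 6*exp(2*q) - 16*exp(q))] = (-3*exp(2*q) + 12*exp(q) + 16)*exp(-q)/(-exp(2*q) + 6*exp(q) + 16)^2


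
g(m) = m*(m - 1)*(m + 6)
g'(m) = m*(m - 1) + m*(m + 6) + (m - 1)*(m + 6) = 3*m^2 + 10*m - 6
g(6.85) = 514.93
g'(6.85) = 203.27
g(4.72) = 188.23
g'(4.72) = 108.04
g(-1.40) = 15.46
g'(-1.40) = -14.12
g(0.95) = -0.33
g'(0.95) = 6.21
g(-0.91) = 8.85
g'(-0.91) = -12.62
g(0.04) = -0.23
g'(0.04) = -5.60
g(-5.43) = 19.90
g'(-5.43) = 28.15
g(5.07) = 228.43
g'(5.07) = 121.81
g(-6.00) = 0.00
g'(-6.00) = 42.00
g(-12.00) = -936.00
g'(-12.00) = 306.00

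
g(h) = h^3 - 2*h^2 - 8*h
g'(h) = 3*h^2 - 4*h - 8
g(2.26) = -16.75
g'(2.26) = -1.72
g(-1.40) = 4.54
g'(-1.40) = 3.48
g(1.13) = -10.15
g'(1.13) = -8.69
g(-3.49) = -38.95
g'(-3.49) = 42.50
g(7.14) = 204.92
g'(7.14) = 116.38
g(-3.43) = -36.44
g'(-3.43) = 41.01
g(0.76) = -6.80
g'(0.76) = -9.31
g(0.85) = -7.63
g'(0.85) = -9.23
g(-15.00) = -3705.00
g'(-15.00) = 727.00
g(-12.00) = -1920.00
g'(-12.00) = 472.00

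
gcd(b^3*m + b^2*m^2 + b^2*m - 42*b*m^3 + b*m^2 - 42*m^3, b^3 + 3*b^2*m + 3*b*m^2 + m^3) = 1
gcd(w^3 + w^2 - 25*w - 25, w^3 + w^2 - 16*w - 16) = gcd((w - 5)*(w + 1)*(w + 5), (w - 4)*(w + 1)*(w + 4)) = w + 1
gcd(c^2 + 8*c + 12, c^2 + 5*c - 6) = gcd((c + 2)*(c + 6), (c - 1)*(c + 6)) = c + 6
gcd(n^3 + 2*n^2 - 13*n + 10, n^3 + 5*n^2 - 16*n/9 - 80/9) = n + 5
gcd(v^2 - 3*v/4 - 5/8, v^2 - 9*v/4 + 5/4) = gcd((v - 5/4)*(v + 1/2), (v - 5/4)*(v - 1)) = v - 5/4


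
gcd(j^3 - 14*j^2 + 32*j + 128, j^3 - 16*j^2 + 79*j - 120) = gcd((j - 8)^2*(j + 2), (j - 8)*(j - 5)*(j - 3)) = j - 8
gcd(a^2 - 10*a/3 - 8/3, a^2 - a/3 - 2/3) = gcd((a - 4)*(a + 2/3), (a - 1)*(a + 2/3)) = a + 2/3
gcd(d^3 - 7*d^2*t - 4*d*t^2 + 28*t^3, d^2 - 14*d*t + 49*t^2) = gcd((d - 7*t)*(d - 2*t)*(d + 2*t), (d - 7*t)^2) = -d + 7*t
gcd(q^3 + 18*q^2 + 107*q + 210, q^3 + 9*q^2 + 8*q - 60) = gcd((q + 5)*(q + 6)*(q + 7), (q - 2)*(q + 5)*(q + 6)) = q^2 + 11*q + 30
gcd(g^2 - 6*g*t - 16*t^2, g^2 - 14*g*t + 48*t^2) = -g + 8*t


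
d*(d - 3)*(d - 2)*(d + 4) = d^4 - d^3 - 14*d^2 + 24*d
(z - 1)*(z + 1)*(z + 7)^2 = z^4 + 14*z^3 + 48*z^2 - 14*z - 49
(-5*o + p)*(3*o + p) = -15*o^2 - 2*o*p + p^2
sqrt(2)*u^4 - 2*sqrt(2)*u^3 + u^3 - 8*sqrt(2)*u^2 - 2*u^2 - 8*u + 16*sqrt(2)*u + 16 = (u - 2)*(u - 2*sqrt(2))*(u + 2*sqrt(2))*(sqrt(2)*u + 1)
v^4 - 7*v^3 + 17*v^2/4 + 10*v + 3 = (v - 6)*(v - 2)*(v + 1/2)^2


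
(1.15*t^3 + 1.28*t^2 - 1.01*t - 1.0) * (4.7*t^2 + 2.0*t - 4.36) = 5.405*t^5 + 8.316*t^4 - 7.201*t^3 - 12.3008*t^2 + 2.4036*t + 4.36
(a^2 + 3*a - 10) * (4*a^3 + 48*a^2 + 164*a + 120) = 4*a^5 + 60*a^4 + 268*a^3 + 132*a^2 - 1280*a - 1200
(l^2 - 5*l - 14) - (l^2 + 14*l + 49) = -19*l - 63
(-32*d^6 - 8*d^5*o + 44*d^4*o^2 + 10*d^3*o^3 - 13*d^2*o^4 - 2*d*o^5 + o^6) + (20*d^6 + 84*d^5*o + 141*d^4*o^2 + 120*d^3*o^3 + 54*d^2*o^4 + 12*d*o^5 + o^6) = -12*d^6 + 76*d^5*o + 185*d^4*o^2 + 130*d^3*o^3 + 41*d^2*o^4 + 10*d*o^5 + 2*o^6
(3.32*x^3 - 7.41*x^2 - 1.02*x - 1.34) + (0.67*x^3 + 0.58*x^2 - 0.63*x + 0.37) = 3.99*x^3 - 6.83*x^2 - 1.65*x - 0.97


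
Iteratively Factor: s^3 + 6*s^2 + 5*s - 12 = (s - 1)*(s^2 + 7*s + 12) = (s - 1)*(s + 3)*(s + 4)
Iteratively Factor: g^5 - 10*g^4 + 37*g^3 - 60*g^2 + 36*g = (g - 3)*(g^4 - 7*g^3 + 16*g^2 - 12*g) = g*(g - 3)*(g^3 - 7*g^2 + 16*g - 12) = g*(g - 3)^2*(g^2 - 4*g + 4) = g*(g - 3)^2*(g - 2)*(g - 2)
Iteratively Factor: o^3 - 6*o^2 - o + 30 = (o + 2)*(o^2 - 8*o + 15) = (o - 5)*(o + 2)*(o - 3)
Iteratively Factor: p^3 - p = (p + 1)*(p^2 - p) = (p - 1)*(p + 1)*(p)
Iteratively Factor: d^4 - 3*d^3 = (d)*(d^3 - 3*d^2) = d^2*(d^2 - 3*d) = d^3*(d - 3)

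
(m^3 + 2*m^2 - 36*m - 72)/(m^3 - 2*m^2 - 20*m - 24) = (m + 6)/(m + 2)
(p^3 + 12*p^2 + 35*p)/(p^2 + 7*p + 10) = p*(p + 7)/(p + 2)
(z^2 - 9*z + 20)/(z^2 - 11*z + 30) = (z - 4)/(z - 6)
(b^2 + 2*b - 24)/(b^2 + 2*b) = (b^2 + 2*b - 24)/(b*(b + 2))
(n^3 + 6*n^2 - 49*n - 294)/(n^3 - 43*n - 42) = (n + 7)/(n + 1)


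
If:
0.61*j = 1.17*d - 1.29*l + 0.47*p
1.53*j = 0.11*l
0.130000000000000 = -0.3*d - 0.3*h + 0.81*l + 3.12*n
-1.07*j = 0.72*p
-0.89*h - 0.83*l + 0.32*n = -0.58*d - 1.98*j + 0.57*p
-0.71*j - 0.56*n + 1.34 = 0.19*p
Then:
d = -31.04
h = -0.37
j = -1.89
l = -26.24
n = 3.83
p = 2.80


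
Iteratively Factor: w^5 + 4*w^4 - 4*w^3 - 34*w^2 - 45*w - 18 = (w - 3)*(w^4 + 7*w^3 + 17*w^2 + 17*w + 6) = (w - 3)*(w + 2)*(w^3 + 5*w^2 + 7*w + 3) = (w - 3)*(w + 1)*(w + 2)*(w^2 + 4*w + 3) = (w - 3)*(w + 1)^2*(w + 2)*(w + 3)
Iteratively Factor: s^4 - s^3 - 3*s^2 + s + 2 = (s - 1)*(s^3 - 3*s - 2) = (s - 1)*(s + 1)*(s^2 - s - 2) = (s - 1)*(s + 1)^2*(s - 2)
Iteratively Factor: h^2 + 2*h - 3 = (h + 3)*(h - 1)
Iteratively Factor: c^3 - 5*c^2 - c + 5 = (c - 1)*(c^2 - 4*c - 5) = (c - 5)*(c - 1)*(c + 1)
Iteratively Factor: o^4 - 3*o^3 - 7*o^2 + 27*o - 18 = (o + 3)*(o^3 - 6*o^2 + 11*o - 6) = (o - 1)*(o + 3)*(o^2 - 5*o + 6) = (o - 3)*(o - 1)*(o + 3)*(o - 2)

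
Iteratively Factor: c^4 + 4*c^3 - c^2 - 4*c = (c + 1)*(c^3 + 3*c^2 - 4*c) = (c + 1)*(c + 4)*(c^2 - c) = c*(c + 1)*(c + 4)*(c - 1)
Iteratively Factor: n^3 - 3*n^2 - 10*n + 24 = (n - 2)*(n^2 - n - 12) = (n - 2)*(n + 3)*(n - 4)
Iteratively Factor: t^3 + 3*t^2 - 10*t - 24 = (t - 3)*(t^2 + 6*t + 8) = (t - 3)*(t + 4)*(t + 2)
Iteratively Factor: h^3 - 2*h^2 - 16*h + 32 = (h + 4)*(h^2 - 6*h + 8) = (h - 4)*(h + 4)*(h - 2)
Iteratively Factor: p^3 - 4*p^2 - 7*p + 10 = (p + 2)*(p^2 - 6*p + 5) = (p - 5)*(p + 2)*(p - 1)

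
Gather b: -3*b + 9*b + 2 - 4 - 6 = 6*b - 8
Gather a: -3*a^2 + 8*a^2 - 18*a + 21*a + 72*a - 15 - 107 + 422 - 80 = 5*a^2 + 75*a + 220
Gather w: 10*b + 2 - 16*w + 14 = 10*b - 16*w + 16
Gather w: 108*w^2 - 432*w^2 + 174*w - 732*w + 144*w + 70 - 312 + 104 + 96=-324*w^2 - 414*w - 42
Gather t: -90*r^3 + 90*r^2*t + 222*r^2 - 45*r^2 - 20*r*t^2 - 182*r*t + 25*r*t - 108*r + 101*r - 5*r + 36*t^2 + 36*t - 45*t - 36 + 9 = -90*r^3 + 177*r^2 - 12*r + t^2*(36 - 20*r) + t*(90*r^2 - 157*r - 9) - 27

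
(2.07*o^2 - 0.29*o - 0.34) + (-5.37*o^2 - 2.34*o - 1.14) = -3.3*o^2 - 2.63*o - 1.48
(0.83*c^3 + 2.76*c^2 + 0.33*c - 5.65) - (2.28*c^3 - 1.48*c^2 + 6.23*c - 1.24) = -1.45*c^3 + 4.24*c^2 - 5.9*c - 4.41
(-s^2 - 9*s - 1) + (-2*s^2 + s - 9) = -3*s^2 - 8*s - 10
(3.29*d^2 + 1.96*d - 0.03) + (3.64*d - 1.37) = 3.29*d^2 + 5.6*d - 1.4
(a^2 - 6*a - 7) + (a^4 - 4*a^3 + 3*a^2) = a^4 - 4*a^3 + 4*a^2 - 6*a - 7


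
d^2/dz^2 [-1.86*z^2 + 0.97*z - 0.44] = -3.72000000000000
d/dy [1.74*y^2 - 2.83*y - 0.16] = 3.48*y - 2.83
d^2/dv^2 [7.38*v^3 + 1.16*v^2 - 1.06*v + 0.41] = 44.28*v + 2.32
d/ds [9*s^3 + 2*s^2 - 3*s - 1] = 27*s^2 + 4*s - 3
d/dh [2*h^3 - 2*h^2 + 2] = 2*h*(3*h - 2)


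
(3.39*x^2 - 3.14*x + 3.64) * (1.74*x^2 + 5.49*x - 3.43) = 5.8986*x^4 + 13.1475*x^3 - 22.5327*x^2 + 30.7538*x - 12.4852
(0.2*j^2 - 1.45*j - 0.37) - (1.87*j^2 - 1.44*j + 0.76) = -1.67*j^2 - 0.01*j - 1.13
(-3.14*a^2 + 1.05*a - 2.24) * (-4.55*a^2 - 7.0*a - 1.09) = 14.287*a^4 + 17.2025*a^3 + 6.2646*a^2 + 14.5355*a + 2.4416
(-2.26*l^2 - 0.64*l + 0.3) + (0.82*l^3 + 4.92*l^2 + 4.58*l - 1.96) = 0.82*l^3 + 2.66*l^2 + 3.94*l - 1.66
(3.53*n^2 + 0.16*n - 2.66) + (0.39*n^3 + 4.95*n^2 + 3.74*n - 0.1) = 0.39*n^3 + 8.48*n^2 + 3.9*n - 2.76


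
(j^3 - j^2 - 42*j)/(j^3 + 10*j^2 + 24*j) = (j - 7)/(j + 4)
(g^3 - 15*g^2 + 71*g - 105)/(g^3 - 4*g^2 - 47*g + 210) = (g^2 - 10*g + 21)/(g^2 + g - 42)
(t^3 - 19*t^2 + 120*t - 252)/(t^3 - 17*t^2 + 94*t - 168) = (t - 6)/(t - 4)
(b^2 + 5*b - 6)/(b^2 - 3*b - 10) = (-b^2 - 5*b + 6)/(-b^2 + 3*b + 10)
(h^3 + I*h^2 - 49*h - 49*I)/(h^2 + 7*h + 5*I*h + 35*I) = (h^2 + h*(-7 + I) - 7*I)/(h + 5*I)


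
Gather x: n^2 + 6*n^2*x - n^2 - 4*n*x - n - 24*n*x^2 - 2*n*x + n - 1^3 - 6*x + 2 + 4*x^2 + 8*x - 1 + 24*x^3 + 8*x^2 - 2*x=24*x^3 + x^2*(12 - 24*n) + x*(6*n^2 - 6*n)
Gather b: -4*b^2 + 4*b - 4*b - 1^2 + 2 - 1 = -4*b^2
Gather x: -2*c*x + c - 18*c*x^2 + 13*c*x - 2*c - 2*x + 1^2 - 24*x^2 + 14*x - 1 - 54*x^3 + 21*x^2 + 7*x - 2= -c - 54*x^3 + x^2*(-18*c - 3) + x*(11*c + 19) - 2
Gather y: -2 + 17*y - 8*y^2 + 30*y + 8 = -8*y^2 + 47*y + 6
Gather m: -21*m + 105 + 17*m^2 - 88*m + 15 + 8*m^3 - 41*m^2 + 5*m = 8*m^3 - 24*m^2 - 104*m + 120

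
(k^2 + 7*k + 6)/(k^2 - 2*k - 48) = (k + 1)/(k - 8)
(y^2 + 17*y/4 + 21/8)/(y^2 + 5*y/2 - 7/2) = (y + 3/4)/(y - 1)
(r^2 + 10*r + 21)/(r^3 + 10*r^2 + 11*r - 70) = (r + 3)/(r^2 + 3*r - 10)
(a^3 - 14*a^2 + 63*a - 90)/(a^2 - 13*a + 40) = (a^2 - 9*a + 18)/(a - 8)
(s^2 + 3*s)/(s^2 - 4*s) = (s + 3)/(s - 4)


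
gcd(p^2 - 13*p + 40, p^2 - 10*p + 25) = p - 5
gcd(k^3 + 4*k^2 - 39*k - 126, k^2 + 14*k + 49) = k + 7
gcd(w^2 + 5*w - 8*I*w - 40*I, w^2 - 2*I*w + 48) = w - 8*I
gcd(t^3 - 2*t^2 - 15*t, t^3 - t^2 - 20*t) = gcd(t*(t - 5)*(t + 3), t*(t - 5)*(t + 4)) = t^2 - 5*t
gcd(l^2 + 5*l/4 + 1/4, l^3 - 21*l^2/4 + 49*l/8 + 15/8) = l + 1/4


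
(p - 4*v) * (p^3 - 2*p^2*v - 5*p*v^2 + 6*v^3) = p^4 - 6*p^3*v + 3*p^2*v^2 + 26*p*v^3 - 24*v^4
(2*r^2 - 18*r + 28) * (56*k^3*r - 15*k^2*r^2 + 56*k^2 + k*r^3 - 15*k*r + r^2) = 112*k^3*r^3 - 1008*k^3*r^2 + 1568*k^3*r - 30*k^2*r^4 + 270*k^2*r^3 - 308*k^2*r^2 - 1008*k^2*r + 1568*k^2 + 2*k*r^5 - 18*k*r^4 - 2*k*r^3 + 270*k*r^2 - 420*k*r + 2*r^4 - 18*r^3 + 28*r^2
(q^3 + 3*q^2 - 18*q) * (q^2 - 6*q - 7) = q^5 - 3*q^4 - 43*q^3 + 87*q^2 + 126*q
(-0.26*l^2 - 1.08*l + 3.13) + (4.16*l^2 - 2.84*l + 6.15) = 3.9*l^2 - 3.92*l + 9.28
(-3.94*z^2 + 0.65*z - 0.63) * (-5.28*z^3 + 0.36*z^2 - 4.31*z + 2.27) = 20.8032*z^5 - 4.8504*z^4 + 20.5418*z^3 - 11.9721*z^2 + 4.1908*z - 1.4301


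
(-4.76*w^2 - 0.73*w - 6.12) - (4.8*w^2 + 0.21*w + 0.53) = -9.56*w^2 - 0.94*w - 6.65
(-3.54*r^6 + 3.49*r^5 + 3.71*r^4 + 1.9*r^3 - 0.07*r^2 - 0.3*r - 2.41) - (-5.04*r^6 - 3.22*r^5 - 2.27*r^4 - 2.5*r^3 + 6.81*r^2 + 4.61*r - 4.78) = 1.5*r^6 + 6.71*r^5 + 5.98*r^4 + 4.4*r^3 - 6.88*r^2 - 4.91*r + 2.37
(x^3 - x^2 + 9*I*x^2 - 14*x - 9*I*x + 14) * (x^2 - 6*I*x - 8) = x^5 - x^4 + 3*I*x^4 + 32*x^3 - 3*I*x^3 - 32*x^2 + 12*I*x^2 + 112*x - 12*I*x - 112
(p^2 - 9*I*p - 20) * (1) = p^2 - 9*I*p - 20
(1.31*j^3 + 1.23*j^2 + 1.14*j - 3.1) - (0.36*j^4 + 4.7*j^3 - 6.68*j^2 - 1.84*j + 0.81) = -0.36*j^4 - 3.39*j^3 + 7.91*j^2 + 2.98*j - 3.91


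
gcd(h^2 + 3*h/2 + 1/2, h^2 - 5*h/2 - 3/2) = h + 1/2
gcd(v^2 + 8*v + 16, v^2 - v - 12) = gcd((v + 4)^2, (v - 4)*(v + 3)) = 1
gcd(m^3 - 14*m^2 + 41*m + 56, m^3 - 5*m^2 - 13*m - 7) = m^2 - 6*m - 7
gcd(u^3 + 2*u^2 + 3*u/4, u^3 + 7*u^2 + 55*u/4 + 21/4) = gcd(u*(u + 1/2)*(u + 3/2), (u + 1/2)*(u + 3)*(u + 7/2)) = u + 1/2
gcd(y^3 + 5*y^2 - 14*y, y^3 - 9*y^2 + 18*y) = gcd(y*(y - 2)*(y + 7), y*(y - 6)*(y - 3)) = y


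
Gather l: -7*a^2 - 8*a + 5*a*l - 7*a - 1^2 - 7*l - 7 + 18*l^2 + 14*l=-7*a^2 - 15*a + 18*l^2 + l*(5*a + 7) - 8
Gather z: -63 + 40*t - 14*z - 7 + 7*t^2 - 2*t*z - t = 7*t^2 + 39*t + z*(-2*t - 14) - 70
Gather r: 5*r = 5*r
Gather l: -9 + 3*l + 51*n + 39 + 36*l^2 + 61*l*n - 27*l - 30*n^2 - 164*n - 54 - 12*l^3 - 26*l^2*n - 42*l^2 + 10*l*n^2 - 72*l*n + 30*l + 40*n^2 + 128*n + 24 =-12*l^3 + l^2*(-26*n - 6) + l*(10*n^2 - 11*n + 6) + 10*n^2 + 15*n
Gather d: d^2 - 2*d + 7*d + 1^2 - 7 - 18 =d^2 + 5*d - 24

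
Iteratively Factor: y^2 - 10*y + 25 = (y - 5)*(y - 5)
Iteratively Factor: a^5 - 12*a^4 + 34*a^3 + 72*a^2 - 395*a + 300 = (a - 5)*(a^4 - 7*a^3 - a^2 + 67*a - 60) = (a - 5)*(a - 4)*(a^3 - 3*a^2 - 13*a + 15) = (a - 5)*(a - 4)*(a + 3)*(a^2 - 6*a + 5) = (a - 5)*(a - 4)*(a - 1)*(a + 3)*(a - 5)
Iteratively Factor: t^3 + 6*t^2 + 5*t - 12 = (t + 4)*(t^2 + 2*t - 3) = (t - 1)*(t + 4)*(t + 3)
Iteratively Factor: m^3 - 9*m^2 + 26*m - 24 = (m - 2)*(m^2 - 7*m + 12) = (m - 3)*(m - 2)*(m - 4)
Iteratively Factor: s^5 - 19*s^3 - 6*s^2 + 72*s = (s + 3)*(s^4 - 3*s^3 - 10*s^2 + 24*s) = (s - 2)*(s + 3)*(s^3 - s^2 - 12*s) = (s - 4)*(s - 2)*(s + 3)*(s^2 + 3*s) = (s - 4)*(s - 2)*(s + 3)^2*(s)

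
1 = 1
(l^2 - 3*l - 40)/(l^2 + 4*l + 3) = (l^2 - 3*l - 40)/(l^2 + 4*l + 3)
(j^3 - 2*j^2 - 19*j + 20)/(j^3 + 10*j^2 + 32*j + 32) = (j^2 - 6*j + 5)/(j^2 + 6*j + 8)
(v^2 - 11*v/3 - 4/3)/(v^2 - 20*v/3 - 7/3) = (v - 4)/(v - 7)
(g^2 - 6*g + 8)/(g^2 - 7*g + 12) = (g - 2)/(g - 3)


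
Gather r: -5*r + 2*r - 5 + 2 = -3*r - 3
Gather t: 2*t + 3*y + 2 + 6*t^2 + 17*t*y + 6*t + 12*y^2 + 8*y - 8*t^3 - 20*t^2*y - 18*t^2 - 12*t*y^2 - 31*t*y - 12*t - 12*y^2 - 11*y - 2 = -8*t^3 + t^2*(-20*y - 12) + t*(-12*y^2 - 14*y - 4)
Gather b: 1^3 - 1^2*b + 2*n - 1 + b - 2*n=0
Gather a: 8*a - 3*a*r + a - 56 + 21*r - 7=a*(9 - 3*r) + 21*r - 63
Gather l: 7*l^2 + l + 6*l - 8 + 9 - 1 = 7*l^2 + 7*l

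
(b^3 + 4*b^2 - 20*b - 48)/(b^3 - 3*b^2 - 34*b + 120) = (b + 2)/(b - 5)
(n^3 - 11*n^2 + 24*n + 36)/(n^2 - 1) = (n^2 - 12*n + 36)/(n - 1)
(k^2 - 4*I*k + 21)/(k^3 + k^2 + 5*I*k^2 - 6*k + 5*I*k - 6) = (k - 7*I)/(k^2 + k*(1 + 2*I) + 2*I)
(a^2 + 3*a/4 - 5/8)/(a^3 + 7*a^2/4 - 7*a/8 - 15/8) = (2*a - 1)/(2*a^2 + a - 3)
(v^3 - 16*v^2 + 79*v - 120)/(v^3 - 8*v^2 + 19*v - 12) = (v^2 - 13*v + 40)/(v^2 - 5*v + 4)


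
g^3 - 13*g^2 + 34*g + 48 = (g - 8)*(g - 6)*(g + 1)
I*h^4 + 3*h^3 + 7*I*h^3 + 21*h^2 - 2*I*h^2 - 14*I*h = h*(h + 7)*(h - 2*I)*(I*h + 1)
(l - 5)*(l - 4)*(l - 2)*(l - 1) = l^4 - 12*l^3 + 49*l^2 - 78*l + 40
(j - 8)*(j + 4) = j^2 - 4*j - 32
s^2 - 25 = (s - 5)*(s + 5)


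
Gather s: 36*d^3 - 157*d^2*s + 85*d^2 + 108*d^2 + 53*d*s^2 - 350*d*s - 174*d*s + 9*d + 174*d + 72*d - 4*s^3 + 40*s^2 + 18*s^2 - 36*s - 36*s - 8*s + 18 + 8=36*d^3 + 193*d^2 + 255*d - 4*s^3 + s^2*(53*d + 58) + s*(-157*d^2 - 524*d - 80) + 26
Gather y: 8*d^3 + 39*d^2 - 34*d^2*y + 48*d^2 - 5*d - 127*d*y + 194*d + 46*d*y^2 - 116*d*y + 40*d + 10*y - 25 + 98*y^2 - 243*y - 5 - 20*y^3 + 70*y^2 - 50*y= 8*d^3 + 87*d^2 + 229*d - 20*y^3 + y^2*(46*d + 168) + y*(-34*d^2 - 243*d - 283) - 30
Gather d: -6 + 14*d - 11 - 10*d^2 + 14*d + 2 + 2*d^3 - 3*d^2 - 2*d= 2*d^3 - 13*d^2 + 26*d - 15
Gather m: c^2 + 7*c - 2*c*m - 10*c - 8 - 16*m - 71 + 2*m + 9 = c^2 - 3*c + m*(-2*c - 14) - 70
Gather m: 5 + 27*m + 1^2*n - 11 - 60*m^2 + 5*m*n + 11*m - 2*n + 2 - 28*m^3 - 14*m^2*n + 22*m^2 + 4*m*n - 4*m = -28*m^3 + m^2*(-14*n - 38) + m*(9*n + 34) - n - 4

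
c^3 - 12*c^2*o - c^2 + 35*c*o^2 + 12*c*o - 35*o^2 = (c - 1)*(c - 7*o)*(c - 5*o)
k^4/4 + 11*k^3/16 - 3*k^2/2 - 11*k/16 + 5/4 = (k/4 + 1)*(k - 5/4)*(k - 1)*(k + 1)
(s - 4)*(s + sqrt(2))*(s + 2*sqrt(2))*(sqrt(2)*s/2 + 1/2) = sqrt(2)*s^4/2 - 2*sqrt(2)*s^3 + 7*s^3/2 - 14*s^2 + 7*sqrt(2)*s^2/2 - 14*sqrt(2)*s + 2*s - 8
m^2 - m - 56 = (m - 8)*(m + 7)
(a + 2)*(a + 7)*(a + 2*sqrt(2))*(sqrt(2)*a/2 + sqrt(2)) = sqrt(2)*a^4/2 + 2*a^3 + 11*sqrt(2)*a^3/2 + 22*a^2 + 16*sqrt(2)*a^2 + 14*sqrt(2)*a + 64*a + 56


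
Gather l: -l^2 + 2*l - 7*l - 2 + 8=-l^2 - 5*l + 6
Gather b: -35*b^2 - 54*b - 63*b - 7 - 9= -35*b^2 - 117*b - 16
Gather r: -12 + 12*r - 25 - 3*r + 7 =9*r - 30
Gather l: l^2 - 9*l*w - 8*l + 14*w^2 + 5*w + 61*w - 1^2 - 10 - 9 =l^2 + l*(-9*w - 8) + 14*w^2 + 66*w - 20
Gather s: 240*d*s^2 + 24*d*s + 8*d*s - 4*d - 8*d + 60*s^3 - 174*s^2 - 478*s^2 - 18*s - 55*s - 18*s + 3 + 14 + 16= -12*d + 60*s^3 + s^2*(240*d - 652) + s*(32*d - 91) + 33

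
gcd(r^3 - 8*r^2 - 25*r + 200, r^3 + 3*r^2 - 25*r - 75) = r^2 - 25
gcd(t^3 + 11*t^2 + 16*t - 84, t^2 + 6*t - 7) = t + 7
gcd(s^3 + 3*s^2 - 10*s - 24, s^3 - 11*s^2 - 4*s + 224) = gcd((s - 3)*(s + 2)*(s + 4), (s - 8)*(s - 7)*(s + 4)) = s + 4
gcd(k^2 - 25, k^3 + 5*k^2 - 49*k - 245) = k + 5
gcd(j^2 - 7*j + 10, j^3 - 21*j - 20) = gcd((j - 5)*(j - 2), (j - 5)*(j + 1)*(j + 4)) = j - 5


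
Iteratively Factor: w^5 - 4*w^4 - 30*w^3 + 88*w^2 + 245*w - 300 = (w + 3)*(w^4 - 7*w^3 - 9*w^2 + 115*w - 100) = (w - 5)*(w + 3)*(w^3 - 2*w^2 - 19*w + 20) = (w - 5)^2*(w + 3)*(w^2 + 3*w - 4) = (w - 5)^2*(w + 3)*(w + 4)*(w - 1)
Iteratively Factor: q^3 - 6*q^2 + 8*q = (q)*(q^2 - 6*q + 8) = q*(q - 4)*(q - 2)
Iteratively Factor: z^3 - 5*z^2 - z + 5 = (z - 1)*(z^2 - 4*z - 5) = (z - 5)*(z - 1)*(z + 1)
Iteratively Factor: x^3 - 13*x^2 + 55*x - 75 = (x - 3)*(x^2 - 10*x + 25) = (x - 5)*(x - 3)*(x - 5)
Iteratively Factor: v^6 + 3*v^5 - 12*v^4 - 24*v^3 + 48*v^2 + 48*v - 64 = (v + 2)*(v^5 + v^4 - 14*v^3 + 4*v^2 + 40*v - 32) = (v + 2)*(v + 4)*(v^4 - 3*v^3 - 2*v^2 + 12*v - 8) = (v - 2)*(v + 2)*(v + 4)*(v^3 - v^2 - 4*v + 4) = (v - 2)^2*(v + 2)*(v + 4)*(v^2 + v - 2) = (v - 2)^2*(v - 1)*(v + 2)*(v + 4)*(v + 2)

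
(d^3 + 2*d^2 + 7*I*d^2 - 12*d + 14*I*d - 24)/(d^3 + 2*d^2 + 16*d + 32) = (d + 3*I)/(d - 4*I)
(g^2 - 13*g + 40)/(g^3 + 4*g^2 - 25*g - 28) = (g^2 - 13*g + 40)/(g^3 + 4*g^2 - 25*g - 28)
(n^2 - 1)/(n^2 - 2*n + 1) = (n + 1)/(n - 1)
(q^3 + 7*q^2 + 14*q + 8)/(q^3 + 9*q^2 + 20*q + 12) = (q + 4)/(q + 6)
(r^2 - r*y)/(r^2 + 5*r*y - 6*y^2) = r/(r + 6*y)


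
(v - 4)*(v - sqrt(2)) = v^2 - 4*v - sqrt(2)*v + 4*sqrt(2)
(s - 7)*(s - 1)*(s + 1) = s^3 - 7*s^2 - s + 7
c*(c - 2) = c^2 - 2*c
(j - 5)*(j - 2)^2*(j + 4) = j^4 - 5*j^3 - 12*j^2 + 76*j - 80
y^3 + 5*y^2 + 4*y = y*(y + 1)*(y + 4)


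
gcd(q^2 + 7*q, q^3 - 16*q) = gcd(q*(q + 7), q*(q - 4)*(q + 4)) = q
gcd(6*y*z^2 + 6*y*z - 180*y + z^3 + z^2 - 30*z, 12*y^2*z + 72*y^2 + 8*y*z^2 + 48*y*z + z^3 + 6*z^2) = 6*y*z + 36*y + z^2 + 6*z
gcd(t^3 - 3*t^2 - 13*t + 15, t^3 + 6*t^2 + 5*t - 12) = t^2 + 2*t - 3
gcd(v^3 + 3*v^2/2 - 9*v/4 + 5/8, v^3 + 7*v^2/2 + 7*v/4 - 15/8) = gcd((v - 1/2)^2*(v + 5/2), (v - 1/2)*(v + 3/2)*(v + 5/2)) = v^2 + 2*v - 5/4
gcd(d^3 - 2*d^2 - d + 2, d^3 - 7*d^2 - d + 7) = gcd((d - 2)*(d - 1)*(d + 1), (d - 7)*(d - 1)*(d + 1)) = d^2 - 1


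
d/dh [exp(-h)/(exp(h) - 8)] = 2*(4 - exp(h))*exp(-h)/(exp(2*h) - 16*exp(h) + 64)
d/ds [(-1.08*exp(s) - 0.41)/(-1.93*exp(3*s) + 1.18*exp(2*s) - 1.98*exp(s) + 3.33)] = (-4.1688*exp(3*s) - 1.0995*exp(2*s) + 0.9676*exp(s) - 4.4082)*exp(s)/(3.7249*exp(6*s) - 4.5548*exp(5*s) + 9.0352*exp(4*s) - 17.5266*exp(3*s) + 11.7792*exp(2*s) - 13.1868*exp(s) + 11.0889)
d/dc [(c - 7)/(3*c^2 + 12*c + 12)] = (16 - c)/(3*(c^3 + 6*c^2 + 12*c + 8))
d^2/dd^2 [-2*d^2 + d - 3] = -4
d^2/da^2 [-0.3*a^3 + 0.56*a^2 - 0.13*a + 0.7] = 1.12 - 1.8*a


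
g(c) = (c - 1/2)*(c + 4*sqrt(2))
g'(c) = 2*c - 1/2 + 4*sqrt(2)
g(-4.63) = -5.27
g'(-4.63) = -4.10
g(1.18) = 4.65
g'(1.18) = 7.52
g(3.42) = 26.50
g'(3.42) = 12.00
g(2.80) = 19.45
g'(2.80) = 10.76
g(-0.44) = -4.90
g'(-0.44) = 4.28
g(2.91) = 20.65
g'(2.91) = 10.98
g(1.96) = 11.12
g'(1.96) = 9.08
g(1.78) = 9.52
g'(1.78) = 8.72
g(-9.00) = 31.76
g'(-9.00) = -12.84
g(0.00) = -2.83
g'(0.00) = 5.16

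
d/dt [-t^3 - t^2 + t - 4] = -3*t^2 - 2*t + 1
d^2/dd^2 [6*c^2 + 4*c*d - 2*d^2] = -4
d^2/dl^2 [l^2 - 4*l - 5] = 2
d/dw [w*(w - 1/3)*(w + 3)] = 3*w^2 + 16*w/3 - 1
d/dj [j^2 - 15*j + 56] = 2*j - 15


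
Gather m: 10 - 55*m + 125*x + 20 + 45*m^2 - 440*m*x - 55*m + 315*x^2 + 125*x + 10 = 45*m^2 + m*(-440*x - 110) + 315*x^2 + 250*x + 40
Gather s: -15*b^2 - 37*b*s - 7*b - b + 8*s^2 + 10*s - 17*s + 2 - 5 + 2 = -15*b^2 - 8*b + 8*s^2 + s*(-37*b - 7) - 1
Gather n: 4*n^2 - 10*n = 4*n^2 - 10*n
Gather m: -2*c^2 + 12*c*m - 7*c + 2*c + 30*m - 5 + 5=-2*c^2 - 5*c + m*(12*c + 30)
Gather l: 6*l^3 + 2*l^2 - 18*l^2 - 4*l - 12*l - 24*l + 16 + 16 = 6*l^3 - 16*l^2 - 40*l + 32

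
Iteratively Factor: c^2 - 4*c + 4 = (c - 2)*(c - 2)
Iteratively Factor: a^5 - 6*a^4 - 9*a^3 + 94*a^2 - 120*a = (a + 4)*(a^4 - 10*a^3 + 31*a^2 - 30*a) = (a - 3)*(a + 4)*(a^3 - 7*a^2 + 10*a) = (a - 3)*(a - 2)*(a + 4)*(a^2 - 5*a) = (a - 5)*(a - 3)*(a - 2)*(a + 4)*(a)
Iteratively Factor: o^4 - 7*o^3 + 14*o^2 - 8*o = (o)*(o^3 - 7*o^2 + 14*o - 8) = o*(o - 1)*(o^2 - 6*o + 8) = o*(o - 4)*(o - 1)*(o - 2)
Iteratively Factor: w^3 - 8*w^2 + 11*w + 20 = (w - 5)*(w^2 - 3*w - 4) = (w - 5)*(w + 1)*(w - 4)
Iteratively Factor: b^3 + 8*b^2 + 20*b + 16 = (b + 4)*(b^2 + 4*b + 4) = (b + 2)*(b + 4)*(b + 2)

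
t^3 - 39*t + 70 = (t - 5)*(t - 2)*(t + 7)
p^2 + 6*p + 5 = (p + 1)*(p + 5)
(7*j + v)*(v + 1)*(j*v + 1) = 7*j^2*v^2 + 7*j^2*v + j*v^3 + j*v^2 + 7*j*v + 7*j + v^2 + v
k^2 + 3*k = k*(k + 3)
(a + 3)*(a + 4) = a^2 + 7*a + 12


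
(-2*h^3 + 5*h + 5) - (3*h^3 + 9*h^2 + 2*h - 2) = -5*h^3 - 9*h^2 + 3*h + 7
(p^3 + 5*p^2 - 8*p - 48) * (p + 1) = p^4 + 6*p^3 - 3*p^2 - 56*p - 48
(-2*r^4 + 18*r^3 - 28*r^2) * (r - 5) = -2*r^5 + 28*r^4 - 118*r^3 + 140*r^2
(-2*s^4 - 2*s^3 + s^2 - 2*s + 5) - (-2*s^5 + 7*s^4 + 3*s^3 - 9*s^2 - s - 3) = 2*s^5 - 9*s^4 - 5*s^3 + 10*s^2 - s + 8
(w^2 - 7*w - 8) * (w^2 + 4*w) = w^4 - 3*w^3 - 36*w^2 - 32*w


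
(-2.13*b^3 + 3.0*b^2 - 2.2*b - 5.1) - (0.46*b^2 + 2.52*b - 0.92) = -2.13*b^3 + 2.54*b^2 - 4.72*b - 4.18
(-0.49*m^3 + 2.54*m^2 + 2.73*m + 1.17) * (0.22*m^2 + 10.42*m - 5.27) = -0.1078*m^5 - 4.547*m^4 + 29.6497*m^3 + 15.3182*m^2 - 2.1957*m - 6.1659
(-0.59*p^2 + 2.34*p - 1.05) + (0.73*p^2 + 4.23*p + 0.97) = 0.14*p^2 + 6.57*p - 0.0800000000000001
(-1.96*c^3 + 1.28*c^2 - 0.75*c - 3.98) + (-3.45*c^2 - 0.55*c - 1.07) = -1.96*c^3 - 2.17*c^2 - 1.3*c - 5.05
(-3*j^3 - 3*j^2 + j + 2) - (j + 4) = -3*j^3 - 3*j^2 - 2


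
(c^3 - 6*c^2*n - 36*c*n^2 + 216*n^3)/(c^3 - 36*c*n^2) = (c - 6*n)/c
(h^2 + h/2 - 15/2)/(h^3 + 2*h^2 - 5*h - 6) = (h - 5/2)/(h^2 - h - 2)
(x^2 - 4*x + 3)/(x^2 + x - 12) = (x - 1)/(x + 4)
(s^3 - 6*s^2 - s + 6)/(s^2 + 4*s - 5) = (s^2 - 5*s - 6)/(s + 5)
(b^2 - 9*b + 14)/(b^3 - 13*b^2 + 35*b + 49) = (b - 2)/(b^2 - 6*b - 7)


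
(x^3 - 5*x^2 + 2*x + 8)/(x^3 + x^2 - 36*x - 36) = (x^2 - 6*x + 8)/(x^2 - 36)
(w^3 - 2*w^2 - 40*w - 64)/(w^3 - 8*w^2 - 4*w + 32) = (w + 4)/(w - 2)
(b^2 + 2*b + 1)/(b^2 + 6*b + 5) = (b + 1)/(b + 5)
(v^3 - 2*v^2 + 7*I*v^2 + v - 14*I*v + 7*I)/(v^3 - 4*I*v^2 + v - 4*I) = (v^3 + v^2*(-2 + 7*I) + v*(1 - 14*I) + 7*I)/(v^3 - 4*I*v^2 + v - 4*I)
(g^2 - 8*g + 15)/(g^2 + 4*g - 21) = (g - 5)/(g + 7)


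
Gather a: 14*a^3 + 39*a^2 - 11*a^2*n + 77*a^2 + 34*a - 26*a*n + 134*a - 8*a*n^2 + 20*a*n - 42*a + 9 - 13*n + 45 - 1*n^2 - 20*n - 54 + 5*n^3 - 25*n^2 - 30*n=14*a^3 + a^2*(116 - 11*n) + a*(-8*n^2 - 6*n + 126) + 5*n^3 - 26*n^2 - 63*n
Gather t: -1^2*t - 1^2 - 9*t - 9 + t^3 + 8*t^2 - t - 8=t^3 + 8*t^2 - 11*t - 18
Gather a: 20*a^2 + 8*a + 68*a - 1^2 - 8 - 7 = 20*a^2 + 76*a - 16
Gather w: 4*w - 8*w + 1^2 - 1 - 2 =-4*w - 2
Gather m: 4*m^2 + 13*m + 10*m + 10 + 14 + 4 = 4*m^2 + 23*m + 28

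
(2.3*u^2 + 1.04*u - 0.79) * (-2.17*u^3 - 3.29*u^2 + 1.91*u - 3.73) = -4.991*u^5 - 9.8238*u^4 + 2.6857*u^3 - 3.9935*u^2 - 5.3881*u + 2.9467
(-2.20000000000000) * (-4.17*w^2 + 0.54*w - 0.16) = 9.174*w^2 - 1.188*w + 0.352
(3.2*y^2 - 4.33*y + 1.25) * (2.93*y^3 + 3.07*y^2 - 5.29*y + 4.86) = 9.376*y^5 - 2.8629*y^4 - 26.5586*y^3 + 42.2952*y^2 - 27.6563*y + 6.075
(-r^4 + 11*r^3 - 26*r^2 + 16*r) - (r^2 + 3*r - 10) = -r^4 + 11*r^3 - 27*r^2 + 13*r + 10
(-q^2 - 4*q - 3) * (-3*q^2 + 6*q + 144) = 3*q^4 + 6*q^3 - 159*q^2 - 594*q - 432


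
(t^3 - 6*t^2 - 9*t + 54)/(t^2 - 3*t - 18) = t - 3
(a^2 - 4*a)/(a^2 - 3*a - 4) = a/(a + 1)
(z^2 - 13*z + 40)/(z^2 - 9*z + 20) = (z - 8)/(z - 4)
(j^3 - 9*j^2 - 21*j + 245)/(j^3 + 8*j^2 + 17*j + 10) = (j^2 - 14*j + 49)/(j^2 + 3*j + 2)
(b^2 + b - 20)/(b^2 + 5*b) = (b - 4)/b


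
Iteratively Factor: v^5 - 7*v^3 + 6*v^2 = (v)*(v^4 - 7*v^2 + 6*v) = v*(v + 3)*(v^3 - 3*v^2 + 2*v) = v^2*(v + 3)*(v^2 - 3*v + 2) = v^2*(v - 2)*(v + 3)*(v - 1)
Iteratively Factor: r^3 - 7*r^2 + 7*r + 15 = (r - 3)*(r^2 - 4*r - 5) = (r - 3)*(r + 1)*(r - 5)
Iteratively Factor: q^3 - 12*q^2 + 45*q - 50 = (q - 5)*(q^2 - 7*q + 10) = (q - 5)^2*(q - 2)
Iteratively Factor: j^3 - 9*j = (j)*(j^2 - 9) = j*(j - 3)*(j + 3)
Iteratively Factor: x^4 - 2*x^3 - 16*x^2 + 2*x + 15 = (x - 5)*(x^3 + 3*x^2 - x - 3) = (x - 5)*(x - 1)*(x^2 + 4*x + 3) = (x - 5)*(x - 1)*(x + 3)*(x + 1)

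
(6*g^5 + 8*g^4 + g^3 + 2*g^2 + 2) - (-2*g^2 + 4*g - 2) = 6*g^5 + 8*g^4 + g^3 + 4*g^2 - 4*g + 4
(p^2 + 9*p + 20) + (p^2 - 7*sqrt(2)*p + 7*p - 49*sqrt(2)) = 2*p^2 - 7*sqrt(2)*p + 16*p - 49*sqrt(2) + 20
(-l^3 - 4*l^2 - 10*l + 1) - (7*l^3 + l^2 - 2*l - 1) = -8*l^3 - 5*l^2 - 8*l + 2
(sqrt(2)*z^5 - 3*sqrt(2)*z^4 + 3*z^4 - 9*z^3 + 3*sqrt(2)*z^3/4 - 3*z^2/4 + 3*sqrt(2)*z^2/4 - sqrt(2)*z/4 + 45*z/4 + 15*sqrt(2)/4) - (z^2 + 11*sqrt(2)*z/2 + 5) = sqrt(2)*z^5 - 3*sqrt(2)*z^4 + 3*z^4 - 9*z^3 + 3*sqrt(2)*z^3/4 - 7*z^2/4 + 3*sqrt(2)*z^2/4 - 23*sqrt(2)*z/4 + 45*z/4 - 5 + 15*sqrt(2)/4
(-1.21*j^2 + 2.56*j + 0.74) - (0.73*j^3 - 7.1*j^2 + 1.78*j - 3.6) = -0.73*j^3 + 5.89*j^2 + 0.78*j + 4.34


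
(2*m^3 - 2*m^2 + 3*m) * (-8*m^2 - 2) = -16*m^5 + 16*m^4 - 28*m^3 + 4*m^2 - 6*m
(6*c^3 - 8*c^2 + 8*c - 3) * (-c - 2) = -6*c^4 - 4*c^3 + 8*c^2 - 13*c + 6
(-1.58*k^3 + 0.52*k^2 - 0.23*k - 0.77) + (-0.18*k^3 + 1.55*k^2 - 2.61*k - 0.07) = -1.76*k^3 + 2.07*k^2 - 2.84*k - 0.84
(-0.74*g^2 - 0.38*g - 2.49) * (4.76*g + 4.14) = -3.5224*g^3 - 4.8724*g^2 - 13.4256*g - 10.3086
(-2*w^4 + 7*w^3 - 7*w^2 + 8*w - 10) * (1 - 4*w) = 8*w^5 - 30*w^4 + 35*w^3 - 39*w^2 + 48*w - 10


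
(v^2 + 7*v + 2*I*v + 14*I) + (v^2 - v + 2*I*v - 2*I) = 2*v^2 + 6*v + 4*I*v + 12*I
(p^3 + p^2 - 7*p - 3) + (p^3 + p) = 2*p^3 + p^2 - 6*p - 3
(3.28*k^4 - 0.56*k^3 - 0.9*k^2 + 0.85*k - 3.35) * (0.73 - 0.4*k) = -1.312*k^5 + 2.6184*k^4 - 0.0488*k^3 - 0.997*k^2 + 1.9605*k - 2.4455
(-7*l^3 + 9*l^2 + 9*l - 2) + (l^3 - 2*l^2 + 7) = -6*l^3 + 7*l^2 + 9*l + 5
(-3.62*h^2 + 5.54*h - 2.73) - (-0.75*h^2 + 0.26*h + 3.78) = -2.87*h^2 + 5.28*h - 6.51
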